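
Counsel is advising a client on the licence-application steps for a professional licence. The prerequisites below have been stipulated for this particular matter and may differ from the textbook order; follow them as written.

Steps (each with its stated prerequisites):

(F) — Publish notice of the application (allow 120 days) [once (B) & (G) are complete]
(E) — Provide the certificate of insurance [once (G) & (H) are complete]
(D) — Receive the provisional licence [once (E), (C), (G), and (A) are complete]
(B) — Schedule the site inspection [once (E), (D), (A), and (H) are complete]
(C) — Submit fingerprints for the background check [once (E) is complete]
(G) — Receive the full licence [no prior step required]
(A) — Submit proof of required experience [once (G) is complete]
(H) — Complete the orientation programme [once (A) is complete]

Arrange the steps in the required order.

(G), (A), (H), (E), (C), (D), (B), (F)

(G) has no prerequisites → (G) first.
(A) needed (G), now all done → (A).
(H) needed (A), now all done → (H).
(E) needed (G) and (H), now all done → (E).
(C) is the only step now ready → (C).
That leaves (D) as the only ready step → (D).
(B) is the only step now ready → (B).
That leaves (F) as the only ready step → (F).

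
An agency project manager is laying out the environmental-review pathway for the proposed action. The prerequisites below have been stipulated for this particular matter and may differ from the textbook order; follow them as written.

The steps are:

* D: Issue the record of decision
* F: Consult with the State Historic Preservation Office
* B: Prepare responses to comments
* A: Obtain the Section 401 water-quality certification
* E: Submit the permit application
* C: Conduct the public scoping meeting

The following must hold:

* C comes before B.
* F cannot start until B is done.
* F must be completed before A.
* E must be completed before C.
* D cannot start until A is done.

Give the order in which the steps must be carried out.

E, C, B, F, A, D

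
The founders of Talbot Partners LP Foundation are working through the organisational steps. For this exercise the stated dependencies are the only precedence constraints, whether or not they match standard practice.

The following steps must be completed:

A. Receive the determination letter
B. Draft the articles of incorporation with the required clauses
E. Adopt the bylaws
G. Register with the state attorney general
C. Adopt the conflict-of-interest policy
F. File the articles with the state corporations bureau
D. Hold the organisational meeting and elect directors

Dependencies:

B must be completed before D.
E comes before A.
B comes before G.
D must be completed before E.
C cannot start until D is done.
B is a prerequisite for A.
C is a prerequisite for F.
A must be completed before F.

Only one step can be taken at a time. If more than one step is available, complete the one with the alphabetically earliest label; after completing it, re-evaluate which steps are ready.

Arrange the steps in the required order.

B is the only step with nothing outstanding, so it goes first.
Ready: D and G. D has the earlier label → D.
Now C, E and G have their prerequisites met. C has the earlier label, so C next.
Ready: E and G. E has the earlier label → E.
A now also ready, so the ready set is {A, G}; A has the earlier label → A.
Now F and G have their prerequisites met. F has the earlier label, so F next.
G needed B, now all done → G.

B, D, C, E, A, F, G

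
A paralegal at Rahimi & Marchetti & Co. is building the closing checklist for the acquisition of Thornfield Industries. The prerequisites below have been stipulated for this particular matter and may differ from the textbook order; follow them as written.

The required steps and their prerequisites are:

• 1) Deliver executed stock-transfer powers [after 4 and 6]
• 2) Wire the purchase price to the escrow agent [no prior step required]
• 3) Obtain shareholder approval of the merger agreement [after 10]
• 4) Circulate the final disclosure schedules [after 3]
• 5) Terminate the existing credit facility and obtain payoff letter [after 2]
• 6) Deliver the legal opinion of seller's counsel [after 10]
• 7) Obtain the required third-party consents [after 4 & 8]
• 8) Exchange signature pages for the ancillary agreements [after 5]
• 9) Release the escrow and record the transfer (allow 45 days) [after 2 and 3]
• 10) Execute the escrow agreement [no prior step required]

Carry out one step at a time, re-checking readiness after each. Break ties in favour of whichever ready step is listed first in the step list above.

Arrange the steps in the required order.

2 and 10 have no prerequisites; 2 is listed earlier, so 2 is first.
5 now also ready, so the ready set is {5, 10}; 5 is listed earlier → 5.
8 and 10 are both available; 8 is listed earlier → 8.
That leaves 10 as the only ready step → 10.
Now 3 and 6 have their prerequisites met. 3 is listed earlier, so 3 next.
4, 6 and 9 are all available; 4 is listed earlier → 4.
7 now also ready, so the ready set is {6, 7, 9}; 6 is listed earlier → 6.
1 now also ready, so the ready set is {1, 7, 9}; 1 is listed earlier → 1.
Now 7 and 9 have their prerequisites met. 7 is listed earlier, so 7 next.
That leaves 9 as the only ready step → 9.

2 → 5 → 8 → 10 → 3 → 4 → 6 → 1 → 7 → 9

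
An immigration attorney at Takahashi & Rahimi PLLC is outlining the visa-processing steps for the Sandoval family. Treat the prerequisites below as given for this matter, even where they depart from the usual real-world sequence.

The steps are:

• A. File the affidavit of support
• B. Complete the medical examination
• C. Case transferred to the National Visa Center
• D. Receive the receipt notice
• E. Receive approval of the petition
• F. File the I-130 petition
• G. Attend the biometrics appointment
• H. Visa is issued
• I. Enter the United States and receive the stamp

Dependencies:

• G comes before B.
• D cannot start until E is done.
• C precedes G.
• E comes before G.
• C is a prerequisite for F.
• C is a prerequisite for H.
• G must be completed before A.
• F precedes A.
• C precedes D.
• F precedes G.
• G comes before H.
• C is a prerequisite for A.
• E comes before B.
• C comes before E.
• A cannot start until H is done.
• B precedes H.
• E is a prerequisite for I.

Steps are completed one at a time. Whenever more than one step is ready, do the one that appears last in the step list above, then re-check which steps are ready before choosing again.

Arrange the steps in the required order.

C is the only step with nothing outstanding, so it goes first.
Ready: F and E. F is listed later → F.
E needed C, now all done → E.
Now I, G and D have their prerequisites met. I is listed later, so I next.
Ready: G and D. G is listed later → G.
B now also ready, so the ready set is {D, B}; D is listed later → D.
Next only B has its prerequisites met → B.
H is the only step now ready → H.
A needed H, G, F and C, now all done → A.

C F E I G D B H A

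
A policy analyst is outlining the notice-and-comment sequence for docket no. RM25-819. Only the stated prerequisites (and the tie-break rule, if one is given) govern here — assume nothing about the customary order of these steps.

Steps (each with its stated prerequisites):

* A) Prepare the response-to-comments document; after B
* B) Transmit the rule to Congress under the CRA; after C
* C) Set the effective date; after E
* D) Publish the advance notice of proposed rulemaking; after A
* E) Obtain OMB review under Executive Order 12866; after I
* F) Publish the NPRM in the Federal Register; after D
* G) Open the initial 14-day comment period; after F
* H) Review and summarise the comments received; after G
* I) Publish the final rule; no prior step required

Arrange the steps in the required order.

I E C B A D F G H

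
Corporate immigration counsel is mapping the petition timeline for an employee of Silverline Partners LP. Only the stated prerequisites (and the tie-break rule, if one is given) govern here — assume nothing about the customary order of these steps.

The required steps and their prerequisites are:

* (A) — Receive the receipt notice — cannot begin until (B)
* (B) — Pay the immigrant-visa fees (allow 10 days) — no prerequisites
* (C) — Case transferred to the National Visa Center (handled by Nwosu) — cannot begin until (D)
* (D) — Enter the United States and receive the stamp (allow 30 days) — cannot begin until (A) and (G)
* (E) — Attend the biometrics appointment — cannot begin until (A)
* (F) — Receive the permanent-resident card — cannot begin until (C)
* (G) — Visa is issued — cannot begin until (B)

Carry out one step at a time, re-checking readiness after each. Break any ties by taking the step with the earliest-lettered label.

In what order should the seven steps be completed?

(B) (A) (E) (G) (D) (C) (F)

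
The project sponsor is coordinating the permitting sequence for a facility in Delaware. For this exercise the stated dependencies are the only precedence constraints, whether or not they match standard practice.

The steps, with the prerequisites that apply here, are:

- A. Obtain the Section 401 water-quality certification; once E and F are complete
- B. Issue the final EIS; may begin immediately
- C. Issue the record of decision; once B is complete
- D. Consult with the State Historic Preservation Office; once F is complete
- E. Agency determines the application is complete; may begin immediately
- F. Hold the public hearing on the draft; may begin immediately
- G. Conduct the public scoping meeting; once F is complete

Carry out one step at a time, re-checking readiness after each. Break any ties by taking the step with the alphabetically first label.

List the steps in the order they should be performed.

Nothing is required for B, E and F. B has the earlier label → B first.
Now C, E and F have their prerequisites met. C has the earlier label, so C next.
Ready: E and F. E has the earlier label → E.
F is the only step now ready → F.
Now A, D and G have their prerequisites met. A has the earlier label, so A next.
Ready: D and G. D has the earlier label → D.
G needed F, now all done → G.

B C E F A D G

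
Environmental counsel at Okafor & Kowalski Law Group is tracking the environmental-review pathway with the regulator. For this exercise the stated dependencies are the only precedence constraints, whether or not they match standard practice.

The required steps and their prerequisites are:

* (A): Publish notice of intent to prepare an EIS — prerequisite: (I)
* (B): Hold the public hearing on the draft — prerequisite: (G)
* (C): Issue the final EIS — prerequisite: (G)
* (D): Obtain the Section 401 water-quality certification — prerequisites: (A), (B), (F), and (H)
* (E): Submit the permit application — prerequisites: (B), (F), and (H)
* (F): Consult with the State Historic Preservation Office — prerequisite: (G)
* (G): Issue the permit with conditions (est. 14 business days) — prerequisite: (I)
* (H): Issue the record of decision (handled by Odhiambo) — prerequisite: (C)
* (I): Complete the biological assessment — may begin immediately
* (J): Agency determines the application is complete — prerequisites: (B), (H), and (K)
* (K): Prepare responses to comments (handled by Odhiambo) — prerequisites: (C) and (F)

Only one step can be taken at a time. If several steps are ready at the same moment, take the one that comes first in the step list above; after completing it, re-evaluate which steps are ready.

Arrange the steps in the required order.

(I), (A), (G), (B), (C), (F), (H), (D), (E), (K), (J)

(I) is the only step with nothing outstanding, so it goes first.
Now (A) and (G) have their prerequisites met. (A) is listed earlier, so (A) next.
(G) needed (I), now all done → (G).
Ready: (B), (C) and (F). (B) is listed earlier → (B).
Ready: (C) and (F). (C) is listed earlier → (C).
(H) now also ready, so the ready set is {(F), (H)}; (F) is listed earlier → (F).
Ready: (H) and (K). (H) is listed earlier → (H).
(D) and (E) now also ready, so the ready set is {(D), (E), (K)}; (D) is listed earlier → (D).
(E) and (K) are both available; (E) is listed earlier → (E).
That leaves (K) as the only ready step → (K).
(J) needed (B), (H) and (K), now all done → (J).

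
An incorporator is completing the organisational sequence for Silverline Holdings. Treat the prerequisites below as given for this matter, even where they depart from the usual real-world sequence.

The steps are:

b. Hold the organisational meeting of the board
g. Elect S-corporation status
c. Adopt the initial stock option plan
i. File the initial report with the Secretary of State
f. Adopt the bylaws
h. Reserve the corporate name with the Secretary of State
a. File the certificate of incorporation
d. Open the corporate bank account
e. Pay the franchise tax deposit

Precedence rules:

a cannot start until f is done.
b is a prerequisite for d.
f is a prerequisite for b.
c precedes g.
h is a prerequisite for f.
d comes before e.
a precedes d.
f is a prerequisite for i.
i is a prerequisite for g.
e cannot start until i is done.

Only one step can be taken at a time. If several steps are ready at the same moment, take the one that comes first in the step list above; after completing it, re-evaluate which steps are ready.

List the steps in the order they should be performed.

c and h have no prerequisites; c is listed earlier, so c is first.
That leaves h as the only ready step → h.
f is the only step now ready → f.
Now b, i and a have their prerequisites met. b is listed earlier, so b next.
Ready: i and a. i is listed earlier → i.
g now also ready, so the ready set is {g, a}; g is listed earlier → g.
That leaves a as the only ready step → a.
d needed b and a, now all done → d.
e needed i and d, now all done → e.

c → h → f → b → i → g → a → d → e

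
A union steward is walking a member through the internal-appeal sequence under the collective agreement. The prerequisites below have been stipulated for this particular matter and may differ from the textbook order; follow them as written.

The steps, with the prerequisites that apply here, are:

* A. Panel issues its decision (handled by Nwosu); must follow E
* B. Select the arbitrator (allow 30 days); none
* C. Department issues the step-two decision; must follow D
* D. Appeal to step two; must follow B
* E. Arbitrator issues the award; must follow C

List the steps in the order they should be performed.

B, D, C, E, A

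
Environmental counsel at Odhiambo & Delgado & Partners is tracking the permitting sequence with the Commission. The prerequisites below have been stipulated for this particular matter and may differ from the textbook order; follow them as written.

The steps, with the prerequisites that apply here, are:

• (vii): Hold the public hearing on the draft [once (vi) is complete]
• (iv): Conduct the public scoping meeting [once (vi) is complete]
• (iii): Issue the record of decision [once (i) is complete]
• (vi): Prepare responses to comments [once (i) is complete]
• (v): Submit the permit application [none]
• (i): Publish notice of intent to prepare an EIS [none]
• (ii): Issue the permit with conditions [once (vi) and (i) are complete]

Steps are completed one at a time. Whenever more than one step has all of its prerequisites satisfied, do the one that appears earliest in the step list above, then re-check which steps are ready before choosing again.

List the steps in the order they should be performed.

(v), (i), (iii), (vi), (vii), (iv), (ii)

(v) and (i) have no prerequisites; (v) is listed earlier, so (v) is first.
Next only (i) has its prerequisites met → (i).
Now (iii) and (vi) have their prerequisites met. (iii) is listed earlier, so (iii) next.
(vi) is the only step now ready → (vi).
Ready: (vii), (iv) and (ii). (vii) is listed earlier → (vii).
Ready: (iv) and (ii). (iv) is listed earlier → (iv).
Next only (ii) has its prerequisites met → (ii).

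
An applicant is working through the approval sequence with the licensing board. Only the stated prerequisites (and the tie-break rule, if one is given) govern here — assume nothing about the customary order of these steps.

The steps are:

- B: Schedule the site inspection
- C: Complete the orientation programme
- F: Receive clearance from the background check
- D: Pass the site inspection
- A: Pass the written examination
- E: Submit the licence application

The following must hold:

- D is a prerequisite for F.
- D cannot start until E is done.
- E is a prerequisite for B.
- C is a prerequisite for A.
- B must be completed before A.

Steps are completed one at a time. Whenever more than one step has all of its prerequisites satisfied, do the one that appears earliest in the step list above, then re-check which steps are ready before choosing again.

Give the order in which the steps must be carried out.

Nothing is required for C and E. C is listed earlier → C first.
That leaves E as the only ready step → E.
Ready: B and D. B is listed earlier → B.
Ready: D and A. D is listed earlier → D.
F and A are both available; F is listed earlier → F.
A is the only step now ready → A.

C, E, B, D, F, A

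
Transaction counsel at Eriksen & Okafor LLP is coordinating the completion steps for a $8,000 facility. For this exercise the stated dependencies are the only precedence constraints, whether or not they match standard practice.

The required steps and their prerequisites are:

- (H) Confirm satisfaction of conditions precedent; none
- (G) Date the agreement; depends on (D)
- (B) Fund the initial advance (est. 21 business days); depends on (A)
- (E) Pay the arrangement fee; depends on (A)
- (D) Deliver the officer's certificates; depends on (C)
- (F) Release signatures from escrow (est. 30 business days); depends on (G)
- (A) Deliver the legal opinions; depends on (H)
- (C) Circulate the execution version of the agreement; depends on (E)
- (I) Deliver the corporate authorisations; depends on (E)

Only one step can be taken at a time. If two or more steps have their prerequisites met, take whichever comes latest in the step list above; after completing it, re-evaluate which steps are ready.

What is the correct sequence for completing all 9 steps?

(H) (A) (E) (I) (C) (D) (B) (G) (F)

Only (H) has no prerequisites, so it is first.
(A) needed (H), now all done → (A).
Now (E) and (B) have their prerequisites met. (E) is listed later, so (E) next.
Now (I), (C) and (B) have their prerequisites met. (I) is listed later, so (I) next.
(C) and (B) are both available; (C) is listed later → (C).
(D) now also ready, so the ready set is {(D), (B)}; (D) is listed later → (D).
(B) and (G) are both available; (B) is listed later → (B).
That leaves (G) as the only ready step → (G).
Next only (F) has its prerequisites met → (F).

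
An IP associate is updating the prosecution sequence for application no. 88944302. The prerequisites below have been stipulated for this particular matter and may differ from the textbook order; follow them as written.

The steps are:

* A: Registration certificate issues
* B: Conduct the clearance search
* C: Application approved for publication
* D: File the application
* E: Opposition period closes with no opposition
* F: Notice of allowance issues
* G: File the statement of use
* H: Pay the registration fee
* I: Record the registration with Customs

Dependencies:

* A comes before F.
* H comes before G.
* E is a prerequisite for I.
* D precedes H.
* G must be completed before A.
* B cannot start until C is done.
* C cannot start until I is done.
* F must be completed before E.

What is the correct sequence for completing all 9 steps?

D H G A F E I C B

D is the only step with nothing outstanding, so it goes first.
Next only H has its prerequisites met → H.
G is the only step now ready → G.
Next only A has its prerequisites met → A.
F needed A, now all done → F.
E is the only step now ready → E.
Next only I has its prerequisites met → I.
That leaves C as the only ready step → C.
B needed C, now all done → B.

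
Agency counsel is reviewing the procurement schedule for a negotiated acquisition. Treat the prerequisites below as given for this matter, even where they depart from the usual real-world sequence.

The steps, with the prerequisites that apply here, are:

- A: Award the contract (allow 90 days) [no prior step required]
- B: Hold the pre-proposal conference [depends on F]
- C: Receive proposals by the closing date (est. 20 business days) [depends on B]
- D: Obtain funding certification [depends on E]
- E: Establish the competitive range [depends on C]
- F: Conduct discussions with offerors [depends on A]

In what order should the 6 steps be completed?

A, F, B, C, E, D

Only A has no prerequisites, so it is first.
F needed A, now all done → F.
B is the only step now ready → B.
That leaves C as the only ready step → C.
E needed C, now all done → E.
D needed E, now all done → D.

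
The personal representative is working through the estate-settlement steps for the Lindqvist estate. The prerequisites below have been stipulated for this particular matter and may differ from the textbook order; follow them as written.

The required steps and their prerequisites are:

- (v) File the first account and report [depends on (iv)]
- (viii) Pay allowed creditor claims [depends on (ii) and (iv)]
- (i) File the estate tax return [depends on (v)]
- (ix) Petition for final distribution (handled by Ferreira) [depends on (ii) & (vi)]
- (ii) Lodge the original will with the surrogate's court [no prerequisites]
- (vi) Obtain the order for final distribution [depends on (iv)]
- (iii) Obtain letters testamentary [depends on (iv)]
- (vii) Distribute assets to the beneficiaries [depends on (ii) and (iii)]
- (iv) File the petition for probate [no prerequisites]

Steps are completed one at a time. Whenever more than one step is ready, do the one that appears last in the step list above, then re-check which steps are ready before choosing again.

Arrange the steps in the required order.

Nothing is required for (iv) and (ii). (iv) is listed later → (iv) first.
(iii), (vi) and (v) now also ready, so the ready set is {(iii), (vi), (ii), (v)}; (iii) is listed later → (iii).
(vi), (ii) and (v) are all available; (vi) is listed later → (vi).
Ready: (ii) and (v). (ii) is listed later → (ii).
(vii), (ix), (viii) and (v) are all available; (vii) is listed later → (vii).
Now (ix), (viii) and (v) have their prerequisites met. (ix) is listed later, so (ix) next.
Ready: (viii) and (v). (viii) is listed later → (viii).
(v) is the only step now ready → (v).
Next only (i) has its prerequisites met → (i).

(iv) → (iii) → (vi) → (ii) → (vii) → (ix) → (viii) → (v) → (i)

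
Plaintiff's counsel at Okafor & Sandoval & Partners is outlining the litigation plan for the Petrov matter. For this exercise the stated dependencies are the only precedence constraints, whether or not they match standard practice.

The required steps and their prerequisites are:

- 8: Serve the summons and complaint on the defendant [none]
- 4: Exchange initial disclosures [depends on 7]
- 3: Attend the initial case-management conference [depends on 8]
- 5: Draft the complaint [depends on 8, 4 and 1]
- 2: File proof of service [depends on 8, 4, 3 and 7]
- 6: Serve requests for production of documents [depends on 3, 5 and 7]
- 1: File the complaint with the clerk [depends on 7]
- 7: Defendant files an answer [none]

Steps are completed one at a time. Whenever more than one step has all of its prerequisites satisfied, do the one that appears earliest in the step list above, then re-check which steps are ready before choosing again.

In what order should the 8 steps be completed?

8 3 7 4 2 1 5 6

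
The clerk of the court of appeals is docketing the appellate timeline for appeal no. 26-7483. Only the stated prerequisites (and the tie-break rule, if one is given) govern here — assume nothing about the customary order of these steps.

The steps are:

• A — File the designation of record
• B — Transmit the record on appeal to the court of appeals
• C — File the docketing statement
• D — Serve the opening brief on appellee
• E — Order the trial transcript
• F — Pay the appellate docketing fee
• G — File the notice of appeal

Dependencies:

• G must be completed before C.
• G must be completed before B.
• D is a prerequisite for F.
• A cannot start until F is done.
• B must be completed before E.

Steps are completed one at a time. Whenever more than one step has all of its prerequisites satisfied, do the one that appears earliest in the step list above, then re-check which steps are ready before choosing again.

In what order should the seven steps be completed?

D, F, A, G, B, C, E

Nothing is required for D and G. D is listed earlier → D first.
F and G are both available; F is listed earlier → F.
Ready: A and G. A is listed earlier → A.
That leaves G as the only ready step → G.
Ready: B and C. B is listed earlier → B.
Ready: C and E. C is listed earlier → C.
Next only E has its prerequisites met → E.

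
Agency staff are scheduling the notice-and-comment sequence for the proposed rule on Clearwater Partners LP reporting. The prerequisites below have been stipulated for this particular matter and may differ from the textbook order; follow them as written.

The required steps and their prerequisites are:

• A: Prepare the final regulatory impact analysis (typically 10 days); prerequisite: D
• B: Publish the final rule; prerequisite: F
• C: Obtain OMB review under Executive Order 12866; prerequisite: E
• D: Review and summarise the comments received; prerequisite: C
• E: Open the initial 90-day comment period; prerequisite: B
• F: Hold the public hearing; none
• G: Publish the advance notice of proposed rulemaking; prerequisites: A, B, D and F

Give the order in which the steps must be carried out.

F is the only step with nothing outstanding, so it goes first.
B needed F, now all done → B.
E needed B, now all done → E.
C is the only step now ready → C.
That leaves D as the only ready step → D.
That leaves A as the only ready step → A.
G is the only step now ready → G.

F, B, E, C, D, A, G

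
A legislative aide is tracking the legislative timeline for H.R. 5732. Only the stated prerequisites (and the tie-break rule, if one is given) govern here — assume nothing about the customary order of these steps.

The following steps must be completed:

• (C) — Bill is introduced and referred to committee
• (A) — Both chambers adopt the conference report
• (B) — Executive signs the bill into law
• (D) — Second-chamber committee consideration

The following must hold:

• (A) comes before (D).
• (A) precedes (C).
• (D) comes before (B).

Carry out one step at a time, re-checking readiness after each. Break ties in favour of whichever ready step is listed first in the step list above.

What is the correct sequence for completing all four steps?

(A), (C), (D), (B)

(A) is the only step with nothing outstanding, so it goes first.
Ready: (C) and (D). (C) is listed earlier → (C).
Next only (D) has its prerequisites met → (D).
That leaves (B) as the only ready step → (B).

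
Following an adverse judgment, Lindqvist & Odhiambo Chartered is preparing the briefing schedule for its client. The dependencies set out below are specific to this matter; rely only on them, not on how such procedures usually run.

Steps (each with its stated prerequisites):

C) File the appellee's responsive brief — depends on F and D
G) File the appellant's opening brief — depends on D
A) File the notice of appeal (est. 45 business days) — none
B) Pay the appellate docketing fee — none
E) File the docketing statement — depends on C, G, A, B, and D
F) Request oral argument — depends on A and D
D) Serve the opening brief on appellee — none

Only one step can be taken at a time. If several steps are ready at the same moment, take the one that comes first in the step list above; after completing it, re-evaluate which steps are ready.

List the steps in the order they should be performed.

A, B and D have no prerequisites; A is listed earlier, so A is first.
B and D are both available; B is listed earlier → B.
Next only D has its prerequisites met → D.
G and F are both available; G is listed earlier → G.
That leaves F as the only ready step → F.
C needed F and D, now all done → C.
E is the only step now ready → E.

A → B → D → G → F → C → E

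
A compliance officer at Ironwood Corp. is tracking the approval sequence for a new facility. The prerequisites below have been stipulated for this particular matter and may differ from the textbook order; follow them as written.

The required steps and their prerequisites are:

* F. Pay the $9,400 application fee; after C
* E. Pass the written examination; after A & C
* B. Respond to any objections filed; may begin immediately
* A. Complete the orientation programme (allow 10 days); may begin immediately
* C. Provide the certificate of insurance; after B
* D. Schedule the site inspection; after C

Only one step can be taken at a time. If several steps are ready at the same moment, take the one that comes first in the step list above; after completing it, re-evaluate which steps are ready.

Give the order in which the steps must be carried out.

B A C F E D

B and A have no prerequisites; B is listed earlier, so B is first.
A and C are both available; A is listed earlier → A.
That leaves C as the only ready step → C.
Ready: F, E and D. F is listed earlier → F.
E and D are both available; E is listed earlier → E.
D is the only step now ready → D.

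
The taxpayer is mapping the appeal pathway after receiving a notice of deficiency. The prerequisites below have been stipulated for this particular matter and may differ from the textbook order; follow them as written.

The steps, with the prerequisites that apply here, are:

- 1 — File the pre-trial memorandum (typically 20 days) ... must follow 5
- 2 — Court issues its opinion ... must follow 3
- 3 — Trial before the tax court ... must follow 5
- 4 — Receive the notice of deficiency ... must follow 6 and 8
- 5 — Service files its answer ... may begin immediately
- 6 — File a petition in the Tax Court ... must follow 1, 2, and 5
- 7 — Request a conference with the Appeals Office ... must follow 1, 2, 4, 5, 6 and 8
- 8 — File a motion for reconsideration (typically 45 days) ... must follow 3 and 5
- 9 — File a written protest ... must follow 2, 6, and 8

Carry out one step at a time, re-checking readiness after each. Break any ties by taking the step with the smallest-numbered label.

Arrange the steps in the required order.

5 → 1 → 3 → 2 → 6 → 8 → 4 → 7 → 9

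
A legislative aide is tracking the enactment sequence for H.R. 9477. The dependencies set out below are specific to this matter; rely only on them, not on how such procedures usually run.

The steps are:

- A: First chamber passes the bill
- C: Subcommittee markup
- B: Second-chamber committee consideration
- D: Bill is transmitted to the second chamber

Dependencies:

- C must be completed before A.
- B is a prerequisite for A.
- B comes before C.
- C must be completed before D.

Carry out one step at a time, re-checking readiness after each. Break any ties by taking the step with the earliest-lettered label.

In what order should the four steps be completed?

B has no prerequisites → B first.
C is the only step now ready → C.
Ready: A and D. A has the earlier label → A.
Next only D has its prerequisites met → D.

B C A D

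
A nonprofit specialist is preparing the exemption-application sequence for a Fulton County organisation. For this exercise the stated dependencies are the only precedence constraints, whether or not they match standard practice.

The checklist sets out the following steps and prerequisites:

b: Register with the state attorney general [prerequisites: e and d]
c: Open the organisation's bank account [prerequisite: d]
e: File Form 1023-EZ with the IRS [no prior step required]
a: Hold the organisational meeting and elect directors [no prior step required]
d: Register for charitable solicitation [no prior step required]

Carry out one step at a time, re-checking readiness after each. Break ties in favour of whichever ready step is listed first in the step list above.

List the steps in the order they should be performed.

e → a → d → b → c

e, a and d have no prerequisites; e is listed earlier, so e is first.
Ready: a and d. a is listed earlier → a.
That leaves d as the only ready step → d.
Ready: b and c. b is listed earlier → b.
That leaves c as the only ready step → c.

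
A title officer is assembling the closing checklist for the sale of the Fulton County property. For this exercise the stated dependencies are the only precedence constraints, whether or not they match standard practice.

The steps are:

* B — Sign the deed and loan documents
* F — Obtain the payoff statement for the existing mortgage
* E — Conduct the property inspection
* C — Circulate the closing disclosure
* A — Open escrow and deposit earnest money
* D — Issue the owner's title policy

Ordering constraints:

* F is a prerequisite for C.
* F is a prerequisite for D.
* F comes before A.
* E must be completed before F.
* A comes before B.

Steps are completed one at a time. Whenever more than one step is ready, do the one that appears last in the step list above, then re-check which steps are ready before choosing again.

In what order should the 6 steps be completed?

E is the only step with nothing outstanding, so it goes first.
F needed E, now all done → F.
Now D, A and C have their prerequisites met. D is listed later, so D next.
Now A and C have their prerequisites met. A is listed later, so A next.
B now also ready, so the ready set is {C, B}; C is listed later → C.
B is the only step now ready → B.

E, F, D, A, C, B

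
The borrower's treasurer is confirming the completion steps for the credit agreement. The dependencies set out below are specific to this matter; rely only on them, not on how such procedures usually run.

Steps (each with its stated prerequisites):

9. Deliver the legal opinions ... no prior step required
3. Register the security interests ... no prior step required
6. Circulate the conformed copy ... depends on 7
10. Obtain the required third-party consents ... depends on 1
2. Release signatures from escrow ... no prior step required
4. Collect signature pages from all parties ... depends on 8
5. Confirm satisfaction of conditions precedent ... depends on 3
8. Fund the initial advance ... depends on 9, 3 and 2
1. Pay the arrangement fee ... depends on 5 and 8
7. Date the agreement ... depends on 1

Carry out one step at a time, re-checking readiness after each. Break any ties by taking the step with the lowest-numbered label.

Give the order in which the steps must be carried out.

Nothing is required for 2, 3 and 9. 2 has the earlier label → 2 first.
3 and 9 are both available; 3 has the earlier label → 3.
Now 5 and 9 have their prerequisites met. 5 has the earlier label, so 5 next.
9 is the only step now ready → 9.
8 is the only step now ready → 8.
Ready: 1 and 4. 1 has the earlier label → 1.
Now 4, 7 and 10 have their prerequisites met. 4 has the earlier label, so 4 next.
7 and 10 are both available; 7 has the earlier label → 7.
Ready: 6 and 10. 6 has the earlier label → 6.
10 needed 1, now all done → 10.

2, 3, 5, 9, 8, 1, 4, 7, 6, 10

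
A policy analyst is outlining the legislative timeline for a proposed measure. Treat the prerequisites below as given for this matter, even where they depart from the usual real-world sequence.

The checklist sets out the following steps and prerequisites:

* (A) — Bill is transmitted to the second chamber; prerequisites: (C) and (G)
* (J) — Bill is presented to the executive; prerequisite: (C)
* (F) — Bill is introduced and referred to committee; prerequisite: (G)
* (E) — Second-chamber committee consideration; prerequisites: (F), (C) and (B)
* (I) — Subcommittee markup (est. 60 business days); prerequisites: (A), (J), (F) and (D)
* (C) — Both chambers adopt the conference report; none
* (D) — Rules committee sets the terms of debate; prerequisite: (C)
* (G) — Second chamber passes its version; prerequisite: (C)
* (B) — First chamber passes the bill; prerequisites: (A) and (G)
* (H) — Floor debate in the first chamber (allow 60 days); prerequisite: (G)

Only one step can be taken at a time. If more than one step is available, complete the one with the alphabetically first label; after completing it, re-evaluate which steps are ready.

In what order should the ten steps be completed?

(C) has no prerequisites → (C) first.
Ready: (D), (G) and (J). (D) has the earlier label → (D).
(G) and (J) are both available; (G) has the earlier label → (G).
(A), (F), (H) and (J) are all available; (A) has the earlier label → (A).
Ready: (B), (F), (H) and (J). (B) has the earlier label → (B).
(F), (H) and (J) are all available; (F) has the earlier label → (F).
(E), (H) and (J) are all available; (E) has the earlier label → (E).
Now (H) and (J) have their prerequisites met. (H) has the earlier label, so (H) next.
(J) is the only step now ready → (J).
(I) needed (A), (D), (F) and (J), now all done → (I).

(C) (D) (G) (A) (B) (F) (E) (H) (J) (I)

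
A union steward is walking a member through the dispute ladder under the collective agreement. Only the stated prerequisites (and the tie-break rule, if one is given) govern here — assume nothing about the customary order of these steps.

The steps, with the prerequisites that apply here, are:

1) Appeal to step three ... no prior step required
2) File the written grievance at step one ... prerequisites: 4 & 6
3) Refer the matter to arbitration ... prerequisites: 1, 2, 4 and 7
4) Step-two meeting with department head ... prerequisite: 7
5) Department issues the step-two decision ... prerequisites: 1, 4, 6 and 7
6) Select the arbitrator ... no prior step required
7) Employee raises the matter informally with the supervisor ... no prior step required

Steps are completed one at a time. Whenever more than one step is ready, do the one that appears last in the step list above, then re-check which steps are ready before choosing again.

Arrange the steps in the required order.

7, 6 and 1 have no prerequisites; 7 is listed later, so 7 is first.
4 now also ready, so the ready set is {6, 4, 1}; 6 is listed later → 6.
Now 4 and 1 have their prerequisites met. 4 is listed later, so 4 next.
2 and 1 are both available; 2 is listed later → 2.
1 is the only step now ready → 1.
Now 5 and 3 have their prerequisites met. 5 is listed later, so 5 next.
Next only 3 has its prerequisites met → 3.

7 → 6 → 4 → 2 → 1 → 5 → 3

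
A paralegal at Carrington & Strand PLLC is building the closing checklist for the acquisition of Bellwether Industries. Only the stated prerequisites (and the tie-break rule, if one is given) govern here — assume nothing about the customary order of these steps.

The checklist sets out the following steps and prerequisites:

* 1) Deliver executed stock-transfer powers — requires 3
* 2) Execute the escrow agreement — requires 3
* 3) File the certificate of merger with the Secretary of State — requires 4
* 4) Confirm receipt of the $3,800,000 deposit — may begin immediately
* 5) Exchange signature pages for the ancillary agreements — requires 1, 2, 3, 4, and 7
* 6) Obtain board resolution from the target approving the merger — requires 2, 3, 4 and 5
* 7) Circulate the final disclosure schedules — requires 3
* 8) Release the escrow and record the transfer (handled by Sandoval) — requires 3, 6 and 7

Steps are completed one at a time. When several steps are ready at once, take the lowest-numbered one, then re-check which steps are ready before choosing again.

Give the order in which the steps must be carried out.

Only 4 has no prerequisites, so it is first.
Next only 3 has its prerequisites met → 3.
Now 1, 2 and 7 have their prerequisites met. 1 has the earlier label, so 1 next.
Now 2 and 7 have their prerequisites met. 2 has the earlier label, so 2 next.
That leaves 7 as the only ready step → 7.
5 needed 1, 2, 3, 4 and 7, now all done → 5.
6 needed 2, 3, 4 and 5, now all done → 6.
Next only 8 has its prerequisites met → 8.

4 3 1 2 7 5 6 8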